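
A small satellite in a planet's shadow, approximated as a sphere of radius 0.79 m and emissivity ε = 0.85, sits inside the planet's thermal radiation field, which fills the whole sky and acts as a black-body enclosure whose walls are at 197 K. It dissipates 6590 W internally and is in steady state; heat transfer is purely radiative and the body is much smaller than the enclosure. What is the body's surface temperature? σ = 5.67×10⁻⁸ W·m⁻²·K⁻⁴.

For a small grey body in a large enclosure, net radiated power = εσA(T⁴ − T_w⁴).
Steady state: P = εσA(T⁴ − T_w⁴) with A = 4πr² = 7.843 m².
T⁴ = P/(εσA) + T_w⁴ = 6590/(0.85·5.67×10⁻⁸·7.843) + (197)⁴
    = 1.743×10¹⁰ + 1.506×10⁹ = 1.894×10¹⁰ K⁴.

T ≈ 371 K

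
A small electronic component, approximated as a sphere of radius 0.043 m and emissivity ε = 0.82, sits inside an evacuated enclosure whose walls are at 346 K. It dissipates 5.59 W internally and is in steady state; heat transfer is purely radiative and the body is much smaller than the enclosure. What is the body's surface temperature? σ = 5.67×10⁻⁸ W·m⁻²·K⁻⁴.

For a small grey body in a large enclosure, net radiated power = εσA(T⁴ − T_w⁴).
Steady state: P = εσA(T⁴ − T_w⁴) with A = 4πr² = 0.02324 m².
T⁴ = P/(εσA) + T_w⁴ = 5.59/(0.82·5.67×10⁻⁸·0.02324) + (346)⁴
    = 5.174×10⁹ + 1.433×10¹⁰ = 1.951×10¹⁰ K⁴.

T ≈ 374 K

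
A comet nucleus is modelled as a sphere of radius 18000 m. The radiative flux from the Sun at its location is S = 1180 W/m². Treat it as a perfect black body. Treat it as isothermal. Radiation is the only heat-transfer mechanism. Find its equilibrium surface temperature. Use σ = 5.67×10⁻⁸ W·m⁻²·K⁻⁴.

T ≈ 269 K

At equilibrium, absorbed power = emitted power.
Absorbing cross-section = πr² = 1.018×10⁹ m²; emitting surface = 4πr² = 4.072×10⁹ m² (ratio 4).
S·A_cross = εσ·A_surf·T⁴  ⇒  T⁴ = S/(4σ).
T⁴ = 1.00·1180/(4·5.67×10⁻⁸) = 5.203×10⁹ K⁴.
T = (5.203×10⁹)^(1/4).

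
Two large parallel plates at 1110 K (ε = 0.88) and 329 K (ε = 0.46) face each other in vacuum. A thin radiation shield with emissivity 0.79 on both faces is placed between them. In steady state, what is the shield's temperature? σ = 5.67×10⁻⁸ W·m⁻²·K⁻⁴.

In steady state the net flux on the hot side equals that on the cold side.
σ(T₁⁴−T_s⁴)/D₁ = σ(T_s⁴−T₂⁴)/D₂, with D₁ = 1/ε₁+1/ε_s−1 = 1.402, D₂ = 1/ε_s+1/ε₂−1 = 2.440.
Solve for T_s⁴: T_s⁴ = (D₂·T₁⁴ + D₁·T₂⁴)/(D₁+D₂) = 9.683×10¹¹ K⁴.

T_s ≈ 992 K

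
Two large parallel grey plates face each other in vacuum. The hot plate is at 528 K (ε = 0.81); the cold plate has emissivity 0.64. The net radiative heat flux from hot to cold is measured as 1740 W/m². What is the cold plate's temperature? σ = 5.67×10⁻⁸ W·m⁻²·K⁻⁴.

q = σ(T₁⁴ − T₂⁴)/(1/ε₁ + 1/ε₂ − 1); denominator = 1.797.
T₂⁴ = T₁⁴ − q·(1/ε₁+1/ε₂−1)/σ = 7.772×10¹⁰ − 1740·1.797/5.67×10⁻⁸
    = 2.257×10¹⁰ K⁴.

T₂ ≈ 388 K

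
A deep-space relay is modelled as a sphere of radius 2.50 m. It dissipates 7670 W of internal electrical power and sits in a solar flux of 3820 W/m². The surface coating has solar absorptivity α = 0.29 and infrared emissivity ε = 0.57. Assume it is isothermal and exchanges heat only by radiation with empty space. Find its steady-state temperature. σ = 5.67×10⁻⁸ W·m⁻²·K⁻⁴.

T ≈ 328 K

At steady state, absorbed solar power + internal power = radiated power.
Absorbed: α·S·A_cross = 0.29·3820·19.63 = 21750 W (cross-section πr²).
Total input = 21750 + 7670 = 29420 W.
Radiated: εσ·A_surf·T⁴ with A_surf = 4πr² = 78.54 m².
T⁴ = 29420/(0.57·5.67×10⁻⁸·78.54) = 1.159×10¹⁰ K⁴.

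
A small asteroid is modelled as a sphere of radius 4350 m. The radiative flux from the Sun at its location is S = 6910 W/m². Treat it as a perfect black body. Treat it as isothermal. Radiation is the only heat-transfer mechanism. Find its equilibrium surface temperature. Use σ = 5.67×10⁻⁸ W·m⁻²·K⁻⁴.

T ≈ 418 K

At equilibrium, absorbed power = emitted power.
Absorbing cross-section = πr² = 5.945×10⁷ m²; emitting surface = 4πr² = 2.378×10⁸ m² (ratio 4).
S·A_cross = εσ·A_surf·T⁴  ⇒  T⁴ = S/(4σ).
T⁴ = 1.00·6910/(4·5.67×10⁻⁸) = 3.047×10¹⁰ K⁴.
T = (3.047×10¹⁰)^(1/4).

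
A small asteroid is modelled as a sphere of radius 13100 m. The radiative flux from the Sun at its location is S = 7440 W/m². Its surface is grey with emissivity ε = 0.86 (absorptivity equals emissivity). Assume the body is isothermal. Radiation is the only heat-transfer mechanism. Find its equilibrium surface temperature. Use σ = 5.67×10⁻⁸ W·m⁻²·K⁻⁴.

At equilibrium, absorbed power = emitted power.
Absorbing cross-section = πr² = 5.391×10⁸ m²; emitting surface = 4πr² = 2.157×10⁹ m² (ratio 4).
εS·A_cross = εσ·A_surf·T⁴  ⇒  T⁴ = S/(4σ)   (ε cancels).
T⁴ = 7440/(4·5.67×10⁻⁸) = 3.280×10¹⁰ K⁴.
T = (3.280×10¹⁰)^(1/4).

T ≈ 426 K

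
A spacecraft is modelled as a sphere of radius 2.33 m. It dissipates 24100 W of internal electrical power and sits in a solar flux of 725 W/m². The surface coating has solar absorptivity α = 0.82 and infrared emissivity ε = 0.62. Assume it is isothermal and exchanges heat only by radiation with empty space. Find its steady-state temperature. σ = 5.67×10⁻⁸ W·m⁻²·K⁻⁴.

T ≈ 346 K

At steady state, absorbed solar power + internal power = radiated power.
Absorbed: α·S·A_cross = 0.82·725·17.06 = 10140 W (cross-section πr²).
Total input = 10140 + 24100 = 34240 W.
Radiated: εσ·A_surf·T⁴ with A_surf = 4πr² = 68.22 m².
T⁴ = 34240/(0.62·5.67×10⁻⁸·68.22) = 1.428×10¹⁰ K⁴.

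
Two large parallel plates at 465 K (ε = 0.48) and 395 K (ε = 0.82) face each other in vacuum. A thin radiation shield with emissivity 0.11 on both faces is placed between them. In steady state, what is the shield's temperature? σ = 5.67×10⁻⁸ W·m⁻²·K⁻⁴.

In steady state the net flux on the hot side equals that on the cold side.
σ(T₁⁴−T_s⁴)/D₁ = σ(T_s⁴−T₂⁴)/D₂, with D₁ = 1/ε₁+1/ε_s−1 = 10.17, D₂ = 1/ε_s+1/ε₂−1 = 9.310.
Solve for T_s⁴: T_s⁴ = (D₂·T₁⁴ + D₁·T₂⁴)/(D₁+D₂) = 3.505×10¹⁰ K⁴.

T_s ≈ 433 K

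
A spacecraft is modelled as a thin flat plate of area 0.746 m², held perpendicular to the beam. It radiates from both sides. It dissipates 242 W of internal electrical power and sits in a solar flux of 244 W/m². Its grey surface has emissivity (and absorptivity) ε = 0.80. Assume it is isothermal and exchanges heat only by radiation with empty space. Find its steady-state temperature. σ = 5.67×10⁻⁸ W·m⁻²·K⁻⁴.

T ≈ 275 K

At steady state, absorbed solar power + internal power = radiated power.
Absorbed: α·S·A_cross = 0.80·244·0.7460 = 145.6 W (cross-section A).
Total input = 145.6 + 242 = 387.6 W.
Radiated: εσ·A_surf·T⁴ with A_surf = 2A = 1.492 m².
T⁴ = 387.6/(0.80·5.67×10⁻⁸·1.492) = 5.727×10⁹ K⁴.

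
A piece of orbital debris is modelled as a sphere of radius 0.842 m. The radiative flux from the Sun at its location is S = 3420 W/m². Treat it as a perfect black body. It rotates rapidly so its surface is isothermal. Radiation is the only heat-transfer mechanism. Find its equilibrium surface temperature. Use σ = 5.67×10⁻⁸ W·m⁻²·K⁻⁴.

At equilibrium, absorbed power = emitted power.
Absorbing cross-section = πr² = 2.227 m²; emitting surface = 4πr² = 8.909 m² (ratio 4).
S·A_cross = εσ·A_surf·T⁴  ⇒  T⁴ = S/(4σ).
T⁴ = 1.00·3420/(4·5.67×10⁻⁸) = 1.508×10¹⁰ K⁴.
T = (1.508×10¹⁰)^(1/4).

T ≈ 350 K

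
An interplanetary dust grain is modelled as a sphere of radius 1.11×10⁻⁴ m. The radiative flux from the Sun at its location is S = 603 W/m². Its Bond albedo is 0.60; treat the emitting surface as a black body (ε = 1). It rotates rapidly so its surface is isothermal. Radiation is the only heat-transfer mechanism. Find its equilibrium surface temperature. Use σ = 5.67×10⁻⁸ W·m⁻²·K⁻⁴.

T ≈ 181 K

At equilibrium, absorbed power = emitted power.
Absorbing cross-section = πr² = 3.871×10⁻⁸ m²; emitting surface = 4πr² = 1.548×10⁻⁷ m² (ratio 4).
(1−a)S·A_cross = εσ·A_surf·T⁴  ⇒  T⁴ = (1−a)S/(4σ).
T⁴ = 0.400·603/(4·5.67×10⁻⁸) = 1.063×10⁹ K⁴.
T = (1.063×10⁹)^(1/4).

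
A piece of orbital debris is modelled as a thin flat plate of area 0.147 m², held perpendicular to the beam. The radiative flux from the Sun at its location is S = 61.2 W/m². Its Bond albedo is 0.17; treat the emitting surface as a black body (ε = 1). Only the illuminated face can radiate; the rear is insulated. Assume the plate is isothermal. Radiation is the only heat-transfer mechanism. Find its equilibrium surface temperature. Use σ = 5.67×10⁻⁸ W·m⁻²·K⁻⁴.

At equilibrium, absorbed power = emitted power.
Absorbing cross-section = A = 0.1470 m²; emitting surface = A = 0.1470 m² (ratio 1).
(1−a)S·A_cross = εσ·A_surf·T⁴  ⇒  T⁴ = (1−a)S/(1σ).
T⁴ = 0.830·61.2/(1·5.67×10⁻⁸) = 8.959×10⁸ K⁴.
T = (8.959×10⁸)^(1/4).

T ≈ 173 K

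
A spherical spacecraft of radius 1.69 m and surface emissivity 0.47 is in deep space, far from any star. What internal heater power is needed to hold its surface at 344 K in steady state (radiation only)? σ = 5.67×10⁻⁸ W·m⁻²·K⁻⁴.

P = εσ·4πr²·T⁴.
4πr² = 35.89 m²; T⁴ = 1.400×10¹⁰ K⁴.
P = 0.47·5.67×10⁻⁸·35.89·1.400×10¹⁰.

P ≈ 13400 W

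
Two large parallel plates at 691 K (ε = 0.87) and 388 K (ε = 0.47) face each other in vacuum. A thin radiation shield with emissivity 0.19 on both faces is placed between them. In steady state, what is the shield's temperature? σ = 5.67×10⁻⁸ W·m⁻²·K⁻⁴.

T_s ≈ 605 K

In steady state the net flux on the hot side equals that on the cold side.
σ(T₁⁴−T_s⁴)/D₁ = σ(T_s⁴−T₂⁴)/D₂, with D₁ = 1/ε₁+1/ε_s−1 = 5.413, D₂ = 1/ε_s+1/ε₂−1 = 6.391.
Solve for T_s⁴: T_s⁴ = (D₂·T₁⁴ + D₁·T₂⁴)/(D₁+D₂) = 1.338×10¹¹ K⁴.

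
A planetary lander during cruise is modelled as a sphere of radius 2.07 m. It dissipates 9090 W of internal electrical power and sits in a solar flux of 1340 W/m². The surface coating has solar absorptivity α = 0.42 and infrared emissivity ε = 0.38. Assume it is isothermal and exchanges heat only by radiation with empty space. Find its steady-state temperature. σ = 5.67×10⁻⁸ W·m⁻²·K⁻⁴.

At steady state, absorbed solar power + internal power = radiated power.
Absorbed: α·S·A_cross = 0.42·1340·13.46 = 7576 W (cross-section πr²).
Total input = 7576 + 9090 = 16670 W.
Radiated: εσ·A_surf·T⁴ with A_surf = 4πr² = 53.85 m².
T⁴ = 16670/(0.38·5.67×10⁻⁸·53.85) = 1.437×10¹⁰ K⁴.

T ≈ 346 K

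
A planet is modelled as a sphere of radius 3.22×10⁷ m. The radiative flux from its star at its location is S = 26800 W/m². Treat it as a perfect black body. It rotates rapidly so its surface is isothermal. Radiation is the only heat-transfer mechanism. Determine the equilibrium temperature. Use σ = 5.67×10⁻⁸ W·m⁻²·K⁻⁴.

At equilibrium, absorbed power = emitted power.
Absorbing cross-section = πr² = 3.257×10¹⁵ m²; emitting surface = 4πr² = 1.303×10¹⁶ m² (ratio 4).
S·A_cross = εσ·A_surf·T⁴  ⇒  T⁴ = S/(4σ).
T⁴ = 1.00·26800/(4·5.67×10⁻⁸) = 1.182×10¹¹ K⁴.
T = (1.182×10¹¹)^(1/4).

T ≈ 586 K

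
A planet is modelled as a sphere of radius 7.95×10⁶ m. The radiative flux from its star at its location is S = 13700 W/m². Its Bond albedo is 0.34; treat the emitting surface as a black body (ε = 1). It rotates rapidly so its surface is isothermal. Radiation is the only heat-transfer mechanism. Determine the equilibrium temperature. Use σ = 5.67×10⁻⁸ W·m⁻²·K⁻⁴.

At equilibrium, absorbed power = emitted power.
Absorbing cross-section = πr² = 1.986×10¹⁴ m²; emitting surface = 4πr² = 7.942×10¹⁴ m² (ratio 4).
(1−a)S·A_cross = εσ·A_surf·T⁴  ⇒  T⁴ = (1−a)S/(4σ).
T⁴ = 0.660·13700/(4·5.67×10⁻⁸) = 3.987×10¹⁰ K⁴.
T = (3.987×10¹⁰)^(1/4).

T ≈ 447 K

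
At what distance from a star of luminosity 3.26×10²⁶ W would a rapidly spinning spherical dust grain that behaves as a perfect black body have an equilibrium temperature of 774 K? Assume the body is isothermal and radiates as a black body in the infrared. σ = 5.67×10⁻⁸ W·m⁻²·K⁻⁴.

d ≈ 1.79×10¹⁰ m

For an isothermal black-emitting sphere, (1−a)S·πr² = σ·4πr²·T⁴ ⇒ S = 4σT⁴/(1−a).
S = 4·5.67×10⁻⁸·(774)⁴/1.00 = 81400 W/m².
Flux falls as S = L/(4πd²), so d = √(L/(4πS)) = √(3.26×10²⁶/(4π·81400)).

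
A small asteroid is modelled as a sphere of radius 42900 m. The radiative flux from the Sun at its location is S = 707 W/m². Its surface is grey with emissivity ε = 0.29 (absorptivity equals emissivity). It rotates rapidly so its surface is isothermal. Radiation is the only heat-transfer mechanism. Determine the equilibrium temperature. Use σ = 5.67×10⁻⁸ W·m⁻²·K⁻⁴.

At equilibrium, absorbed power = emitted power.
Absorbing cross-section = πr² = 5.782×10⁹ m²; emitting surface = 4πr² = 2.313×10¹⁰ m² (ratio 4).
εS·A_cross = εσ·A_surf·T⁴  ⇒  T⁴ = S/(4σ)   (ε cancels).
T⁴ = 707/(4·5.67×10⁻⁸) = 3.117×10⁹ K⁴.
T = (3.117×10⁹)^(1/4).

T ≈ 236 K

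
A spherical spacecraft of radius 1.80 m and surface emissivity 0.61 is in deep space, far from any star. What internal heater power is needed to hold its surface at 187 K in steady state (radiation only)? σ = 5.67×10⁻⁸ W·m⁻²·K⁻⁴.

P = εσ·4πr²·T⁴.
4πr² = 40.72 m²; T⁴ = 1.223×10⁹ K⁴.
P = 0.61·5.67×10⁻⁸·40.72·1.223×10⁹.

P ≈ 1720 W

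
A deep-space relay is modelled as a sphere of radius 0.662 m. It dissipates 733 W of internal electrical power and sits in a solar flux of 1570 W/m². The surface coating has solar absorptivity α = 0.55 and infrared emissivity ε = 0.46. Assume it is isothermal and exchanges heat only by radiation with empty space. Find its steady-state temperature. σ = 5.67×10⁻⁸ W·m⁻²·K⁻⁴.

At steady state, absorbed solar power + internal power = radiated power.
Absorbed: α·S·A_cross = 0.55·1570·1.377 = 1189 W (cross-section πr²).
Total input = 1189 + 733 = 1922 W.
Radiated: εσ·A_surf·T⁴ with A_surf = 4πr² = 5.507 m².
T⁴ = 1922/(0.46·5.67×10⁻⁸·5.507) = 1.338×10¹⁰ K⁴.

T ≈ 340 K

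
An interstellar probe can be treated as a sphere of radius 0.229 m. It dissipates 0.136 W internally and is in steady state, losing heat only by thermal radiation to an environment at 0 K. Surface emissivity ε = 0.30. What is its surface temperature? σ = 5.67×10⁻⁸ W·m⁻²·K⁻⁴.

T ≈ 59.0 K

Steady state: internal power = radiated power, P = εσA T⁴.
Radiating area A = 4πr² = 0.6590 m².
T⁴ = P/(εσA) = 0.136/(0.30·5.67×10⁻⁸·0.6590) = 1.213×10⁷ K⁴.
T = (1.213×10⁷)^(1/4).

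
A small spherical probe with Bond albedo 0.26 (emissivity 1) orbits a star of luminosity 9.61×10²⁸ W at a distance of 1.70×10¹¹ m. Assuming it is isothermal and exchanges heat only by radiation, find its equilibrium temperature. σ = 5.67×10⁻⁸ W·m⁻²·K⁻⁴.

First find the stellar flux at distance d: S = L/(4πd²) = 9.61×10²⁸/(4π·(1.70×10¹¹)²) = 2.646×10⁵ W/m².
For an isothermal sphere, absorbed (1−a)S·πr² = emitted σ·4πr²·T⁴, so T⁴ = (1−a)S/(4σ).
T⁴ = 0.740·2.646×10⁵/(4·5.67×10⁻⁸) = 8.634×10¹¹ K⁴.

T ≈ 964 K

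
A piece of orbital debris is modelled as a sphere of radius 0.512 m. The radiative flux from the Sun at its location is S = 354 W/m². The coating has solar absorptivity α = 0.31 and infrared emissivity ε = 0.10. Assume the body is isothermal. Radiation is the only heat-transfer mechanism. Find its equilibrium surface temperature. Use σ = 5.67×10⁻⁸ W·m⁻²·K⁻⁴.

T ≈ 264 K

At equilibrium, absorbed power = emitted power.
Absorbing cross-section = πr² = 0.8235 m²; emitting surface = 4πr² = 3.294 m² (ratio 4).
αS·A_cross = εσ·A_surf·T⁴  ⇒  T⁴ = αS/(ε·4σ).
T⁴ = 0.310·354/(0.10·4·5.67×10⁻⁸) = 4.839×10⁹ K⁴.
T = (4.839×10⁹)^(1/4).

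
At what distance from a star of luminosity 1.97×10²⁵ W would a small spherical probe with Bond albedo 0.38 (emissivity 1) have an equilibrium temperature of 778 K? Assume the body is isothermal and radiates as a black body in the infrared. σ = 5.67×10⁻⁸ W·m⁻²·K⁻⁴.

d ≈ 3.42×10⁹ m

For an isothermal black-emitting sphere, (1−a)S·πr² = σ·4πr²·T⁴ ⇒ S = 4σT⁴/(1−a).
S = 4·5.67×10⁻⁸·(778)⁴/0.620 = 1.340×10⁵ W/m².
Flux falls as S = L/(4πd²), so d = √(L/(4πS)) = √(1.97×10²⁵/(4π·1.340×10⁵)).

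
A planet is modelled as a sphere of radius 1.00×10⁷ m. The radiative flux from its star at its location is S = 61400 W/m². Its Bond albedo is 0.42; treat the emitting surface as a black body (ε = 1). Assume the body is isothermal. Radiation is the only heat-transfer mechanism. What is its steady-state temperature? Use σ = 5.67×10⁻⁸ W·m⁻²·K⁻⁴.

At equilibrium, absorbed power = emitted power.
Absorbing cross-section = πr² = 3.142×10¹⁴ m²; emitting surface = 4πr² = 1.257×10¹⁵ m² (ratio 4).
(1−a)S·A_cross = εσ·A_surf·T⁴  ⇒  T⁴ = (1−a)S/(4σ).
T⁴ = 0.580·61400/(4·5.67×10⁻⁸) = 1.570×10¹¹ K⁴.
T = (1.570×10¹¹)^(1/4).

T ≈ 629 K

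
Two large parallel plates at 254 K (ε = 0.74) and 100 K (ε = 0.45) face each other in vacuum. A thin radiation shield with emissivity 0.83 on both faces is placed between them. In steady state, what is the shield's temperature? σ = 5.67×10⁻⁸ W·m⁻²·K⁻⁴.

T_s ≈ 225 K

In steady state the net flux on the hot side equals that on the cold side.
σ(T₁⁴−T_s⁴)/D₁ = σ(T_s⁴−T₂⁴)/D₂, with D₁ = 1/ε₁+1/ε_s−1 = 1.556, D₂ = 1/ε_s+1/ε₂−1 = 2.427.
Solve for T_s⁴: T_s⁴ = (D₂·T₁⁴ + D₁·T₂⁴)/(D₁+D₂) = 2.575×10⁹ K⁴.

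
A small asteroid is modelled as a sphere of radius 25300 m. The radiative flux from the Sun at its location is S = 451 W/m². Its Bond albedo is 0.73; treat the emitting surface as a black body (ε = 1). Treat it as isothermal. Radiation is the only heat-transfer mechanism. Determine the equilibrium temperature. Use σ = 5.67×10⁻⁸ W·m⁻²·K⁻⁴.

T ≈ 152 K

At equilibrium, absorbed power = emitted power.
Absorbing cross-section = πr² = 2.011×10⁹ m²; emitting surface = 4πr² = 8.044×10⁹ m² (ratio 4).
(1−a)S·A_cross = εσ·A_surf·T⁴  ⇒  T⁴ = (1−a)S/(4σ).
T⁴ = 0.270·451/(4·5.67×10⁻⁸) = 5.369×10⁸ K⁴.
T = (5.369×10⁸)^(1/4).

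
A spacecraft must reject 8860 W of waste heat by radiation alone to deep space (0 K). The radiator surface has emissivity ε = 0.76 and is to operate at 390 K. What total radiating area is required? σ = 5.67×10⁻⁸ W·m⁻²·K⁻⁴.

P = εσA T⁴ ⇒ A = P/(εσT⁴).
T⁴ = 2.313×10¹⁰ K⁴.
A = 8860/(0.76 × 5.67×10⁻⁸ × 2.313×10¹⁰).

A ≈ 8.89 m²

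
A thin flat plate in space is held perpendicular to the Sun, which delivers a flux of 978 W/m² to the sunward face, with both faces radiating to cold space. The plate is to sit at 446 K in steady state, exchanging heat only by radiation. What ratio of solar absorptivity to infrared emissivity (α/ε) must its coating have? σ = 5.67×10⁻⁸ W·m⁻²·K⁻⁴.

α/ε ≈ 4.59

Balance: αS·A = εσ·2A·T⁴ ⇒ α/ε = 2σT⁴/S.
α/ε = 2·5.67×10⁻⁸·(446)⁴/978 = 2·5.67×10⁻⁸·3.957×10¹⁰/978.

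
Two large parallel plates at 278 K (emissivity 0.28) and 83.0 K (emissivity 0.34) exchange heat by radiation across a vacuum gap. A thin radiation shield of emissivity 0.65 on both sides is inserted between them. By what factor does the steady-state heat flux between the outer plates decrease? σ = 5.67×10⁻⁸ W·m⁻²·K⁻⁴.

Without shield: q₀ = σΔ(T⁴)/(1/ε₁+1/ε₂−1) with denominator 5.513.
With shield the two gaps are in series; the resistances add: (1/ε₁+1/ε_s−1)+(1/ε_s+1/ε₂−1) = 4.110+3.480 = 7.590.
Heat-flux ratio q₀/q = 7.590/5.513.

factor ≈ 1.38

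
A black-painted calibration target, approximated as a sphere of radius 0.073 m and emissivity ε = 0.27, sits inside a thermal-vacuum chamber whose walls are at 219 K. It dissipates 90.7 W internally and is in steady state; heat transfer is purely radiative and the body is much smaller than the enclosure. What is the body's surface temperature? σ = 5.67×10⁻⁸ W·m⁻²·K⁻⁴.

T ≈ 549 K

For a small grey body in a large enclosure, net radiated power = εσA(T⁴ − T_w⁴).
Steady state: P = εσA(T⁴ − T_w⁴) with A = 4πr² = 0.06697 m².
T⁴ = P/(εσA) + T_w⁴ = 90.7/(0.27·5.67×10⁻⁸·0.06697) + (219)⁴
    = 8.847×10¹⁰ + 2.300×10⁹ = 9.077×10¹⁰ K⁴.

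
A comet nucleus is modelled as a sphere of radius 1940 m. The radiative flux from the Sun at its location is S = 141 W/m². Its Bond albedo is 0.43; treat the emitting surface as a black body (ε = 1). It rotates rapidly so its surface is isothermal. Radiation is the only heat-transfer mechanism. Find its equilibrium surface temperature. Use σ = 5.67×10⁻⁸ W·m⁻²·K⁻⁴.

T ≈ 137 K

At equilibrium, absorbed power = emitted power.
Absorbing cross-section = πr² = 1.182×10⁷ m²; emitting surface = 4πr² = 4.729×10⁷ m² (ratio 4).
(1−a)S·A_cross = εσ·A_surf·T⁴  ⇒  T⁴ = (1−a)S/(4σ).
T⁴ = 0.570·141/(4·5.67×10⁻⁸) = 3.544×10⁸ K⁴.
T = (3.544×10⁸)^(1/4).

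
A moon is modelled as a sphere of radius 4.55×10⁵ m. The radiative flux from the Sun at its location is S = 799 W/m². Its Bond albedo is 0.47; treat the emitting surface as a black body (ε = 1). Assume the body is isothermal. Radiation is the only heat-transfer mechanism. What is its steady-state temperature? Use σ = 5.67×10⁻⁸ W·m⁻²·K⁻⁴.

At equilibrium, absorbed power = emitted power.
Absorbing cross-section = πr² = 6.504×10¹¹ m²; emitting surface = 4πr² = 2.602×10¹² m² (ratio 4).
(1−a)S·A_cross = εσ·A_surf·T⁴  ⇒  T⁴ = (1−a)S/(4σ).
T⁴ = 0.530·799/(4·5.67×10⁻⁸) = 1.867×10⁹ K⁴.
T = (1.867×10⁹)^(1/4).

T ≈ 208 K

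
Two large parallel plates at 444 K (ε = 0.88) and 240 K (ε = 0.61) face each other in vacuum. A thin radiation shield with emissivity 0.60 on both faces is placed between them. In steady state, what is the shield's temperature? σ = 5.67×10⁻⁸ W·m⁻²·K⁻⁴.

T_s ≈ 391 K

In steady state the net flux on the hot side equals that on the cold side.
σ(T₁⁴−T_s⁴)/D₁ = σ(T_s⁴−T₂⁴)/D₂, with D₁ = 1/ε₁+1/ε_s−1 = 1.803, D₂ = 1/ε_s+1/ε₂−1 = 2.306.
Solve for T_s⁴: T_s⁴ = (D₂·T₁⁴ + D₁·T₂⁴)/(D₁+D₂) = 2.327×10¹⁰ K⁴.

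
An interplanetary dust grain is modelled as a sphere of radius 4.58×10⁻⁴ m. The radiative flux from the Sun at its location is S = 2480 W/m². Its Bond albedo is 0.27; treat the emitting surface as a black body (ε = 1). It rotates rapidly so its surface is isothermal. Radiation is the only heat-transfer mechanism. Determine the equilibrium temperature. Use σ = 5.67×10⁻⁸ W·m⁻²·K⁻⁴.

T ≈ 299 K

At equilibrium, absorbed power = emitted power.
Absorbing cross-section = πr² = 6.590×10⁻⁷ m²; emitting surface = 4πr² = 2.636×10⁻⁶ m² (ratio 4).
(1−a)S·A_cross = εσ·A_surf·T⁴  ⇒  T⁴ = (1−a)S/(4σ).
T⁴ = 0.730·2480/(4·5.67×10⁻⁸) = 7.982×10⁹ K⁴.
T = (7.982×10⁹)^(1/4).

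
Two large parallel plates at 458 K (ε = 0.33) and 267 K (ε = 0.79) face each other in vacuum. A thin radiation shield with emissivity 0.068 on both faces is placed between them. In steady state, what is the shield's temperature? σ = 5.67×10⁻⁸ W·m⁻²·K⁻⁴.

In steady state the net flux on the hot side equals that on the cold side.
σ(T₁⁴−T_s⁴)/D₁ = σ(T_s⁴−T₂⁴)/D₂, with D₁ = 1/ε₁+1/ε_s−1 = 16.74, D₂ = 1/ε_s+1/ε₂−1 = 14.97.
Solve for T_s⁴: T_s⁴ = (D₂·T₁⁴ + D₁·T₂⁴)/(D₁+D₂) = 2.346×10¹⁰ K⁴.

T_s ≈ 391 K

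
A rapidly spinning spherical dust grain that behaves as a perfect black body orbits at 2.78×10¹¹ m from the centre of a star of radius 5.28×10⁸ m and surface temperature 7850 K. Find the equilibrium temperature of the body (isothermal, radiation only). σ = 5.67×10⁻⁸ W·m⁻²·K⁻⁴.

T ≈ 242 K

The star's surface emits σT_*⁴; at distance d the flux is S = σT_*⁴(R_*/d)².
S = 5.67×10⁻⁸·(7850)⁴·(5.28×10⁸/2.78×10¹¹)² = 776.7 W/m².
For an isothermal sphere T⁴ = (1−a)S/(4σ) = 3.424×10⁹ K⁴.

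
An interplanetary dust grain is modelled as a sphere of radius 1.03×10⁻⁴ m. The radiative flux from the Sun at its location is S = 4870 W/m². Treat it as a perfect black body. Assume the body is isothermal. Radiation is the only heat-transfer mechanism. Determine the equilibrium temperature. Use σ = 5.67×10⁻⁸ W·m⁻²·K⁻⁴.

T ≈ 383 K

At equilibrium, absorbed power = emitted power.
Absorbing cross-section = πr² = 3.333×10⁻⁸ m²; emitting surface = 4πr² = 1.333×10⁻⁷ m² (ratio 4).
S·A_cross = εσ·A_surf·T⁴  ⇒  T⁴ = S/(4σ).
T⁴ = 1.00·4870/(4·5.67×10⁻⁸) = 2.147×10¹⁰ K⁴.
T = (2.147×10¹⁰)^(1/4).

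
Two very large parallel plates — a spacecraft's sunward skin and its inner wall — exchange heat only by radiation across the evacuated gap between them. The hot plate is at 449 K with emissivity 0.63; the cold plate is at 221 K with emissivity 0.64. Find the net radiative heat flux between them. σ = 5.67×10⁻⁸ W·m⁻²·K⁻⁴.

q ≈ 1010 W/m²

For two infinite grey parallel plates, q = σ(T₁⁴ − T₂⁴)/(1/ε₁ + 1/ε₂ − 1).
T₁⁴ − T₂⁴ = 4.064×10¹⁰ − 2.385×10⁹ = 3.826×10¹⁰ K⁴.
1/ε₁ + 1/ε₂ − 1 = 1.587 + 1.562 − 1 = 2.150.
q = 5.67×10⁻⁸ × 3.826×10¹⁰ / 2.150.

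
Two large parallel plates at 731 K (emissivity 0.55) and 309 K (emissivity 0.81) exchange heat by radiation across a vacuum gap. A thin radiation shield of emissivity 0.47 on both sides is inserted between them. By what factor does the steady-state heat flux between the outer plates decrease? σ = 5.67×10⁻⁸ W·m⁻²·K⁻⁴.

Without shield: q₀ = σΔ(T⁴)/(1/ε₁+1/ε₂−1) with denominator 2.053.
With shield the two gaps are in series; the resistances add: (1/ε₁+1/ε_s−1)+(1/ε_s+1/ε₂−1) = 2.946+2.362 = 5.308.
Heat-flux ratio q₀/q = 5.308/2.053.

factor ≈ 2.59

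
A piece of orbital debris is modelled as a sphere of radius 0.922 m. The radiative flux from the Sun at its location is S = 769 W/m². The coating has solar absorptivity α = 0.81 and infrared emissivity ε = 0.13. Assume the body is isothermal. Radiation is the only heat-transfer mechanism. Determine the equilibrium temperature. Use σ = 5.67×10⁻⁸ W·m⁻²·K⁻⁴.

T ≈ 381 K

At equilibrium, absorbed power = emitted power.
Absorbing cross-section = πr² = 2.671 m²; emitting surface = 4πr² = 10.68 m² (ratio 4).
αS·A_cross = εσ·A_surf·T⁴  ⇒  T⁴ = αS/(ε·4σ).
T⁴ = 0.810·769/(0.13·4·5.67×10⁻⁸) = 2.113×10¹⁰ K⁴.
T = (2.113×10¹⁰)^(1/4).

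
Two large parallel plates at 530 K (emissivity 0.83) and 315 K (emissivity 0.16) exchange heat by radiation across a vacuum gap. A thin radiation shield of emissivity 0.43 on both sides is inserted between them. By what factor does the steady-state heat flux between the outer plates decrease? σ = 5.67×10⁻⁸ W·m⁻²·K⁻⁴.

factor ≈ 1.57

Without shield: q₀ = σΔ(T⁴)/(1/ε₁+1/ε₂−1) with denominator 6.455.
With shield the two gaps are in series; the resistances add: (1/ε₁+1/ε_s−1)+(1/ε_s+1/ε₂−1) = 2.530+7.576 = 10.11.
Heat-flux ratio q₀/q = 10.11/6.455.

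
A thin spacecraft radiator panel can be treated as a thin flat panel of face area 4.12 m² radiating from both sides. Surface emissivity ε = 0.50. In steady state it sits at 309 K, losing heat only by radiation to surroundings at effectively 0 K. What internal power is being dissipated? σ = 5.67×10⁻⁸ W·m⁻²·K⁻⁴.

P ≈ 2130 W

Steady state: P = εσA T⁴.
A = 2·4.12 = 8.240 m²; T⁴ = (309)⁴ = 9.117×10⁹ K⁴.
P = 0.50 × 5.67×10⁻⁸ × 8.240 × 9.117×10⁹.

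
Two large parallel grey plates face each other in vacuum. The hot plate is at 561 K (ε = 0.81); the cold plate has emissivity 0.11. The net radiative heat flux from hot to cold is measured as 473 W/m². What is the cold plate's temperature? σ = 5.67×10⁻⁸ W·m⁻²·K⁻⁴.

T₂ ≈ 382 K

q = σ(T₁⁴ − T₂⁴)/(1/ε₁ + 1/ε₂ − 1); denominator = 9.325.
T₂⁴ = T₁⁴ − q·(1/ε₁+1/ε₂−1)/σ = 9.905×10¹⁰ − 473·9.325/5.67×10⁻⁸
    = 2.125×10¹⁰ K⁴.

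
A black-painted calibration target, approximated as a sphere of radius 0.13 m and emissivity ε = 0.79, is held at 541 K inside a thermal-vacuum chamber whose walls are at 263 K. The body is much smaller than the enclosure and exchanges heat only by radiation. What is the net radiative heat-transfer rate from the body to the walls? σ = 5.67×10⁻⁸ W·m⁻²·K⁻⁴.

P_net ≈ 769 W

For a small grey body in a large enclosure: P_net = εσA(T_body⁴ − T_wall⁴).
A = 4πr² = 0.2124 m²; T_body⁴ − T_wall⁴ = 8.566×10¹⁰ − 4.784×10⁹ = 8.088×10¹⁰ K⁴.
|P_net| = 0.79·5.67×10⁻⁸·0.2124·8.088×10¹⁰.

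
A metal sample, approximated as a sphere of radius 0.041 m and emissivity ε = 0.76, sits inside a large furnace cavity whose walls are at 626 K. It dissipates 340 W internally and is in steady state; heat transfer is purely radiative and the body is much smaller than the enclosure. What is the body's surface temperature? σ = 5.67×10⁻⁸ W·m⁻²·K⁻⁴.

For a small grey body in a large enclosure, net radiated power = εσA(T⁴ − T_w⁴).
Steady state: P = εσA(T⁴ − T_w⁴) with A = 4πr² = 0.02112 m².
T⁴ = P/(εσA) + T_w⁴ = 340/(0.76·5.67×10⁻⁸·0.02112) + (626)⁴
    = 3.735×10¹¹ + 1.536×10¹¹ = 5.271×10¹¹ K⁴.

T ≈ 852 K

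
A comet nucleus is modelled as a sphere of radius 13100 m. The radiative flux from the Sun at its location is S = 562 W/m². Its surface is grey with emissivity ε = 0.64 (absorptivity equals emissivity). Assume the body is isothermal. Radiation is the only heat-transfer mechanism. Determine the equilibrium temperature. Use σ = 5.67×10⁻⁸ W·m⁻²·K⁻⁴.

T ≈ 223 K

At equilibrium, absorbed power = emitted power.
Absorbing cross-section = πr² = 5.391×10⁸ m²; emitting surface = 4πr² = 2.157×10⁹ m² (ratio 4).
εS·A_cross = εσ·A_surf·T⁴  ⇒  T⁴ = S/(4σ)   (ε cancels).
T⁴ = 562/(4·5.67×10⁻⁸) = 2.478×10⁹ K⁴.
T = (2.478×10⁹)^(1/4).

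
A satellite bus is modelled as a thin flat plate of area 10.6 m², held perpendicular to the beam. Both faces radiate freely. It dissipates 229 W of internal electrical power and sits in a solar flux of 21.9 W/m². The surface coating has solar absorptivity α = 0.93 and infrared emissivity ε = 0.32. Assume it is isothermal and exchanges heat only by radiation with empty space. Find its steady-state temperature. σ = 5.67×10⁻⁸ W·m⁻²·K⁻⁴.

At steady state, absorbed solar power + internal power = radiated power.
Absorbed: α·S·A_cross = 0.93·21.9·10.60 = 215.9 W (cross-section A).
Total input = 215.9 + 229 = 444.9 W.
Radiated: εσ·A_surf·T⁴ with A_surf = 2A = 21.20 m².
T⁴ = 444.9/(0.32·5.67×10⁻⁸·21.20) = 1.157×10⁹ K⁴.

T ≈ 184 K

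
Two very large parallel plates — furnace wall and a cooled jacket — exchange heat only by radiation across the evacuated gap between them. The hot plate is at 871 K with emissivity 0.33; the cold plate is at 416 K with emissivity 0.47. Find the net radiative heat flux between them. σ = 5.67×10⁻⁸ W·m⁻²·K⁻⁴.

For two infinite grey parallel plates, q = σ(T₁⁴ − T₂⁴)/(1/ε₁ + 1/ε₂ − 1).
T₁⁴ − T₂⁴ = 5.755×10¹¹ − 2.995×10¹⁰ = 5.456×10¹¹ K⁴.
1/ε₁ + 1/ε₂ − 1 = 3.030 + 2.128 − 1 = 4.158.
q = 5.67×10⁻⁸ × 5.456×10¹¹ / 4.158.

q ≈ 7440 W/m²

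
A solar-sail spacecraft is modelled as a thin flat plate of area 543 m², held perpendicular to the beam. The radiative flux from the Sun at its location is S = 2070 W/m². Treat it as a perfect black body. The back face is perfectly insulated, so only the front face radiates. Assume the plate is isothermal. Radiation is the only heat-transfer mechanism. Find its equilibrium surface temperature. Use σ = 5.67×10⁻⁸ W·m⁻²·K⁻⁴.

At equilibrium, absorbed power = emitted power.
Absorbing cross-section = A = 543.0 m²; emitting surface = A = 543.0 m² (ratio 1).
S·A_cross = εσ·A_surf·T⁴  ⇒  T⁴ = S/(1σ).
T⁴ = 1.00·2070/(1·5.67×10⁻⁸) = 3.651×10¹⁰ K⁴.
T = (3.651×10¹⁰)^(1/4).

T ≈ 437 K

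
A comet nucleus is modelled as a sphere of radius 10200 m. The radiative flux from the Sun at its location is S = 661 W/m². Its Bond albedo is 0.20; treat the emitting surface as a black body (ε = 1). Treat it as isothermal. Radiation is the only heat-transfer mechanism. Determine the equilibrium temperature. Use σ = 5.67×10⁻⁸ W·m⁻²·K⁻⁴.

T ≈ 220 K

At equilibrium, absorbed power = emitted power.
Absorbing cross-section = πr² = 3.269×10⁸ m²; emitting surface = 4πr² = 1.307×10⁹ m² (ratio 4).
(1−a)S·A_cross = εσ·A_surf·T⁴  ⇒  T⁴ = (1−a)S/(4σ).
T⁴ = 0.800·661/(4·5.67×10⁻⁸) = 2.332×10⁹ K⁴.
T = (2.332×10⁹)^(1/4).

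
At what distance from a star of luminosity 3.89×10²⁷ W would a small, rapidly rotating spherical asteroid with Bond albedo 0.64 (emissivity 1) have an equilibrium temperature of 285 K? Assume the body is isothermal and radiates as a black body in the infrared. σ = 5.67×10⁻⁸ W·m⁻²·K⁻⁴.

For an isothermal black-emitting sphere, (1−a)S·πr² = σ·4πr²·T⁴ ⇒ S = 4σT⁴/(1−a).
S = 4·5.67×10⁻⁸·(285)⁴/0.360 = 4156 W/m².
Flux falls as S = L/(4πd²), so d = √(L/(4πS)) = √(3.89×10²⁷/(4π·4156)).

d ≈ 2.73×10¹¹ m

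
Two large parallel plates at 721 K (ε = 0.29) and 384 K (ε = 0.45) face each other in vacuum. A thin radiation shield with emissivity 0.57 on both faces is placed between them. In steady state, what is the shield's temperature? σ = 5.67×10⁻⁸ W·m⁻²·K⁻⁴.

T_s ≈ 594 K

In steady state the net flux on the hot side equals that on the cold side.
σ(T₁⁴−T_s⁴)/D₁ = σ(T_s⁴−T₂⁴)/D₂, with D₁ = 1/ε₁+1/ε_s−1 = 4.203, D₂ = 1/ε_s+1/ε₂−1 = 2.977.
Solve for T_s⁴: T_s⁴ = (D₂·T₁⁴ + D₁·T₂⁴)/(D₁+D₂) = 1.248×10¹¹ K⁴.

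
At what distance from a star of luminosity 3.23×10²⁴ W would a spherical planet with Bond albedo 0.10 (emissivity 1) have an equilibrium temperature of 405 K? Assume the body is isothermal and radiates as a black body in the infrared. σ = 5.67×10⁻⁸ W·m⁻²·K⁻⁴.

For an isothermal black-emitting sphere, (1−a)S·πr² = σ·4πr²·T⁴ ⇒ S = 4σT⁴/(1−a).
S = 4·5.67×10⁻⁸·(405)⁴/0.900 = 6780 W/m².
Flux falls as S = L/(4πd²), so d = √(L/(4πS)) = √(3.23×10²⁴/(4π·6780)).

d ≈ 6.16×10⁹ m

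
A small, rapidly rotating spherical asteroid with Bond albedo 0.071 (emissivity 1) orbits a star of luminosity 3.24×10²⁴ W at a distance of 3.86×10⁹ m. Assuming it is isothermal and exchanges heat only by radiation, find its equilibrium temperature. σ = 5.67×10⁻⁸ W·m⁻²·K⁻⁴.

T ≈ 516 K

First find the stellar flux at distance d: S = L/(4πd²) = 3.24×10²⁴/(4π·(3.86×10⁹)²) = 17300 W/m².
For an isothermal sphere, absorbed (1−a)S·πr² = emitted σ·4πr²·T⁴, so T⁴ = (1−a)S/(4σ).
T⁴ = 0.929·17300/(4·5.67×10⁻⁸) = 7.088×10¹⁰ K⁴.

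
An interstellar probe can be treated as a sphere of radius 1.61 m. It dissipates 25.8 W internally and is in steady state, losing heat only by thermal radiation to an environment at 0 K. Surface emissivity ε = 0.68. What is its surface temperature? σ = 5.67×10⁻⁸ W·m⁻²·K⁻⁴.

Steady state: internal power = radiated power, P = εσA T⁴.
Radiating area A = 4πr² = 32.57 m².
T⁴ = P/(εσA) = 25.8/(0.68·5.67×10⁻⁸·32.57) = 2.054×10⁷ K⁴.
T = (2.054×10⁷)^(1/4).

T ≈ 67.3 K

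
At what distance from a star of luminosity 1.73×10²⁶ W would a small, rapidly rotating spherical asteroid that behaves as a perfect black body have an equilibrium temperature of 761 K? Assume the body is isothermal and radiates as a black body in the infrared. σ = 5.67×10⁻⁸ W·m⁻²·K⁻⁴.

d ≈ 1.35×10¹⁰ m

For an isothermal black-emitting sphere, (1−a)S·πr² = σ·4πr²·T⁴ ⇒ S = 4σT⁴/(1−a).
S = 4·5.67×10⁻⁸·(761)⁴/1.00 = 76060 W/m².
Flux falls as S = L/(4πd²), so d = √(L/(4πS)) = √(1.73×10²⁶/(4π·76060)).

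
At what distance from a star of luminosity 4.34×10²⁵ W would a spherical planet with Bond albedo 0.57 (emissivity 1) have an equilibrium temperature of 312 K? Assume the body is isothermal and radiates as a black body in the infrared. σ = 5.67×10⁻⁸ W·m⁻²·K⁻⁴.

d ≈ 2.63×10¹⁰ m

For an isothermal black-emitting sphere, (1−a)S·πr² = σ·4πr²·T⁴ ⇒ S = 4σT⁴/(1−a).
S = 4·5.67×10⁻⁸·(312)⁴/0.430 = 4998 W/m².
Flux falls as S = L/(4πd²), so d = √(L/(4πS)) = √(4.34×10²⁵/(4π·4998)).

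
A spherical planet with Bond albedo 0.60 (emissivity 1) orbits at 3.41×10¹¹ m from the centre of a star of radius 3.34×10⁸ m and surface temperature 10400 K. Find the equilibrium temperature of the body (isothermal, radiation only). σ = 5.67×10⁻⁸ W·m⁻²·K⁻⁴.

T ≈ 183 K

The star's surface emits σT_*⁴; at distance d the flux is S = σT_*⁴(R_*/d)².
S = 5.67×10⁻⁸·(10400)⁴·(3.34×10⁸/3.41×10¹¹)² = 636.4 W/m².
For an isothermal sphere T⁴ = (1−a)S/(4σ) = 1.122×10⁹ K⁴.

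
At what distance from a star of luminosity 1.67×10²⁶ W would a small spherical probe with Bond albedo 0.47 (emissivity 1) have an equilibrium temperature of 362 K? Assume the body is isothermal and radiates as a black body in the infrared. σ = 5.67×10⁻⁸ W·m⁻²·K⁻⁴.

For an isothermal black-emitting sphere, (1−a)S·πr² = σ·4πr²·T⁴ ⇒ S = 4σT⁴/(1−a).
S = 4·5.67×10⁻⁸·(362)⁴/0.530 = 7349 W/m².
Flux falls as S = L/(4πd²), so d = √(L/(4πS)) = √(1.67×10²⁶/(4π·7349)).

d ≈ 4.25×10¹⁰ m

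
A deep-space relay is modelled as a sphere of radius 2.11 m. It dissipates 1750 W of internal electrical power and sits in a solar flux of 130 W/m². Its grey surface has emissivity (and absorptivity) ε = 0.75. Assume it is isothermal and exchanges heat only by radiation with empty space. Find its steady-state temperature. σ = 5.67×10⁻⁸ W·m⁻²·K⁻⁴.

At steady state, absorbed solar power + internal power = radiated power.
Absorbed: α·S·A_cross = 0.75·130·13.99 = 1364 W (cross-section πr²).
Total input = 1364 + 1750 = 3114 W.
Radiated: εσ·A_surf·T⁴ with A_surf = 4πr² = 55.95 m².
T⁴ = 3114/(0.75·5.67×10⁻⁸·55.95) = 1.309×10⁹ K⁴.

T ≈ 190 K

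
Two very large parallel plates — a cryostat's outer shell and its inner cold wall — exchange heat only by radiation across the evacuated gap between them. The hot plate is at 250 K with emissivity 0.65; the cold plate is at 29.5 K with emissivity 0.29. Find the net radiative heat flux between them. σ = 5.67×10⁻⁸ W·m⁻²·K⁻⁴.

For two infinite grey parallel plates, q = σ(T₁⁴ − T₂⁴)/(1/ε₁ + 1/ε₂ − 1).
T₁⁴ − T₂⁴ = 3.906×10⁹ − 7.573×10⁵ = 3.905×10⁹ K⁴.
1/ε₁ + 1/ε₂ − 1 = 1.538 + 3.448 − 1 = 3.987.
q = 5.67×10⁻⁸ × 3.905×10⁹ / 3.987.

q ≈ 55.5 W/m²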